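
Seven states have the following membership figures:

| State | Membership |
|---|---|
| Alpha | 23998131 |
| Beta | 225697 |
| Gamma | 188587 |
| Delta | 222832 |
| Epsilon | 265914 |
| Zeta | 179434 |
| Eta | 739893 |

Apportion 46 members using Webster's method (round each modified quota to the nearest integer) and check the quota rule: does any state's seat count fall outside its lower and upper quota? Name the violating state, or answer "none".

Standard quotas: Alpha 42.753, Beta 0.402, Gamma 0.336, Delta 0.397, Epsilon 0.474, Zeta 0.320, Eta 1.318.
Webster allocation: Alpha 45, Beta 0, Gamma 0, Delta 0, Epsilon 0, Zeta 0, Eta 1.
Alpha has quota 42.753 (lower 42, upper 43) but receives 45 — outside the quota interval.

Alpha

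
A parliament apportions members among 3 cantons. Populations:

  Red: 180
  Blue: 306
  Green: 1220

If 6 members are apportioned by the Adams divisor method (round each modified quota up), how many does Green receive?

Standard divisor 1706/6 ≈ 284.333; standard quotas: Red 0.633, Blue 1.076, Green 4.291.
Rounding up gives 1, 2, 5 = 8 seats, so the divisor must be adjusted.
With modified divisor 400: modified quotas Red 0.450, Blue 0.765, Green 3.050.
Rounding up: Red 1, Blue 1, Green 4 (total 6).
Green receives 4.

4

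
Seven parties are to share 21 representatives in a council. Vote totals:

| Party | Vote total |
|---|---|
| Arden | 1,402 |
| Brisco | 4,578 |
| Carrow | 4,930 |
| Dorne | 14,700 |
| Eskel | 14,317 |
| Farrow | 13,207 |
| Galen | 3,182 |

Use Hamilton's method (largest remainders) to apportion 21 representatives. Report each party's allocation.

Arden 1, Brisco 2, Carrow 2, Dorne 5, Eskel 5, Farrow 5, Galen 1

Total 56316; standard divisor 56316/21 ≈ 2681.714.
Standard quotas: Arden 0.5228, Brisco 1.7071, Carrow 1.8384, Dorne 5.4816, Eskel 5.3387, Farrow 4.9248, Galen 1.1866.
Lower quotas: Arden 0, Brisco 1, Carrow 1, Dorne 5, Eskel 5, Farrow 4, Galen 1 (sum 17, leaving 4 seats).
Remainders in descending order: Farrow 0.9248, Carrow 0.8384, Brisco 0.7071, Arden 0.5228, Dorne 0.4816, Eskel 0.3387, Galen 0.1866.
Largest remainders: Farrow, Carrow, Brisco, Arden receive the extra seats.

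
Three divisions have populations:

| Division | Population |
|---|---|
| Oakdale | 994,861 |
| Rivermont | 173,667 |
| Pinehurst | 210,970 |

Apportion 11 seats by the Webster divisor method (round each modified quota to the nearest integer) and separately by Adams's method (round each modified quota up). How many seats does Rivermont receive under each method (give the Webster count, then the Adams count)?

Webster: Oakdale 8, Rivermont 1, Pinehurst 2.
Adams: Oakdale 7, Rivermont 2, Pinehurst 2.
Rivermont gets 1 under Webster and 2 under Adams.

1 and 2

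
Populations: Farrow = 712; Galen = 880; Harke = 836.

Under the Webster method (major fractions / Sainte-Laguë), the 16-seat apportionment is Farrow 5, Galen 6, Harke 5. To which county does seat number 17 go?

Priority for the next seat is population ÷ (current seats + 0.5).
Priorities: Farrow 129.455, Galen 135.385, Harke 152.000.
Highest priority: Harke.

Harke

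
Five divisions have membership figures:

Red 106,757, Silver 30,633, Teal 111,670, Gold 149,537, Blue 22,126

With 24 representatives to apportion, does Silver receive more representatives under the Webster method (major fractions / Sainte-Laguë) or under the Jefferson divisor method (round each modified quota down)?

Webster

Webster: Red 6, Silver 2, Teal 6, Gold 9, Blue 1.
Jefferson: Red 6, Silver 1, Teal 7, Gold 9, Blue 1.
Silver gets 2 under Webster and 1 under Jefferson.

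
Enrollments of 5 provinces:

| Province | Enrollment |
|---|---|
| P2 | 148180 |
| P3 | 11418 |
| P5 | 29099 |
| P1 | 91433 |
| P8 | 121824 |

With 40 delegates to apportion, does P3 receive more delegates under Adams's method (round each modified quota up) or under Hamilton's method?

Adams

Adams: P2 14, P3 2, P5 3, P1 9, P8 12.
Hamilton: P2 15, P3 1, P5 3, P1 9, P8 12.
P3 gets 2 under Adams and 1 under Hamilton.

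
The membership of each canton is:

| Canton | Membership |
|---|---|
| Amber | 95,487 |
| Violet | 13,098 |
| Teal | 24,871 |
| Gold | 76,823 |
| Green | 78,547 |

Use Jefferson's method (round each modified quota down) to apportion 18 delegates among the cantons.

Amber: 7, Violet: 0, Teal: 1, Gold: 5, Green: 5

Standard divisor 288826/18 ≈ 16045.889; standard quotas: Amber 5.951, Violet 0.816, Teal 1.550, Gold 4.788, Green 4.895.
Rounding down gives 5, 0, 1, 4, 4 = 14 seats, so the divisor must be adjusted.
With modified divisor 13400: modified quotas Amber 7.126, Violet 0.977, Teal 1.856, Gold 5.733, Green 5.862.
Rounding down: Amber 7, Violet 0, Teal 1, Gold 5, Green 5 (total 18).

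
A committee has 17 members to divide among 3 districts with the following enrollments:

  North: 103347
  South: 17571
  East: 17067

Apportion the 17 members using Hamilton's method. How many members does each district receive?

North 13, South 2, East 2

Total 137985; standard divisor 137985/17 ≈ 8116.765.
Standard quotas: North 12.7325, South 2.1648, East 2.1027.
Lower quotas: North 12, South 2, East 2 (sum 16, leaving 1 seat).
Remainders in descending order: North 0.7325, South 0.1648, East 0.1027.
Largest remainder: North receives the extra seat.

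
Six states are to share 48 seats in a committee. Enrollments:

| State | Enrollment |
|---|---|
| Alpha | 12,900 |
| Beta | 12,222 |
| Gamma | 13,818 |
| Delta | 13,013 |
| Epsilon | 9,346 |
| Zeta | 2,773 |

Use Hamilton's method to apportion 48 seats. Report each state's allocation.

Alpha 10, Beta 9, Gamma 10, Delta 10, Epsilon 7, Zeta 2

Standard divisor: 64072 ÷ 48 ≈ 1334.833.
Standard quotas: Alpha 9.6641, Beta 9.1562, Gamma 10.3519, Delta 9.7488, Epsilon 7.0016, Zeta 2.0774.
Lower quotas: Alpha 9, Beta 9, Gamma 10, Delta 9, Epsilon 7, Zeta 2 (sum 46, leaving 2 seats).
Remainders in descending order: Delta 0.7488, Alpha 0.6641, Gamma 0.3519, Beta 0.1562, Zeta 0.0774, Epsilon 0.0016.
The surplus seats go to Delta, Alpha.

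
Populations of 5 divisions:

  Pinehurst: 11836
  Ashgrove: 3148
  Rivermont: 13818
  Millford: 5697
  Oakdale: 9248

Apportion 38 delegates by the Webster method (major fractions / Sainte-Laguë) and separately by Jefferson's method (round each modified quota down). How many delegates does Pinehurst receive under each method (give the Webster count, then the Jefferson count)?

Webster: Pinehurst 10, Ashgrove 3, Rivermont 12, Millford 5, Oakdale 8.
Jefferson: Pinehurst 11, Ashgrove 2, Rivermont 12, Millford 5, Oakdale 8.
Pinehurst gets 10 under Webster and 11 under Jefferson.

10 and 11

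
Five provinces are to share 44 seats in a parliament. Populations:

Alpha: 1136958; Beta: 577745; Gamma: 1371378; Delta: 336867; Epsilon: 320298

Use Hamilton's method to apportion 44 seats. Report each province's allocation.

The standard divisor is 3743246/44 ≈ 85073.773.
Standard quotas: Alpha 13.3644, Beta 6.7911, Gamma 16.1199, Delta 3.9597, Epsilon 3.7649.
Lower quotas: Alpha 13, Beta 6, Gamma 16, Delta 3, Epsilon 3 (sum 41, leaving 3 seats).
Remainders in descending order: Delta 0.9597, Beta 0.7911, Epsilon 0.7649, Alpha 0.3644, Gamma 0.1199.
Largest remainders: Delta, Beta, Epsilon receive the extra seats.

Alpha: 13, Beta: 7, Gamma: 16, Delta: 4, Epsilon: 4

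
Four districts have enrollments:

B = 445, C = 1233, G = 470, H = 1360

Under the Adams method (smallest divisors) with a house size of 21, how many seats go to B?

3

Standard divisor 3508/21 ≈ 167.048; standard quotas: B 2.664, C 7.381, G 2.814, H 8.141.
Rounding up gives 3, 8, 3, 9 = 23 seats, so the divisor must be adjusted.
With modified divisor 190: modified quotas B 2.342, C 6.489, G 2.474, H 7.158.
Rounding up: B 3, C 7, G 3, H 8 (total 21).
B receives 3.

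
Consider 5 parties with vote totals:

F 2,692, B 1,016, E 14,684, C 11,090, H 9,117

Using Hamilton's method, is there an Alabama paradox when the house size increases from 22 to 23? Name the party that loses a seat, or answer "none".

F

At 22 seats: F 2, B 1, E 8, C 6, H 5.
At 23 seats: F 1, B 1, E 9, C 7, H 5.
F drops from 2 to 1.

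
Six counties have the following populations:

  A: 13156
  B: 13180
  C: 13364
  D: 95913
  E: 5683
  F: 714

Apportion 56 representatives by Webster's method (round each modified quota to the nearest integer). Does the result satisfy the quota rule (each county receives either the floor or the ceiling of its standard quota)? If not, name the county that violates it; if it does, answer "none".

D

Standard quotas: A 5.188, B 5.197, C 5.270, D 37.822, E 2.241, F 0.282.
Webster allocation: A 5, B 5, C 5, D 39, E 2, F 0.
D has quota 37.822 (lower 37, upper 38) but receives 39 — outside the quota interval.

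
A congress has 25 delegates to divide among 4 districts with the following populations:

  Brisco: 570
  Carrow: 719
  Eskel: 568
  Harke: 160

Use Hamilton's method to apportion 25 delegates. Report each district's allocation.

Brisco 7, Carrow 9, Eskel 7, Harke 2

Total 2017; standard divisor 2017/25 ≈ 80.68.
Standard quotas: Brisco 7.065, Carrow 8.912, Eskel 7.040, Harke 1.983.
Lower quotas: Brisco 7, Carrow 8, Eskel 7, Harke 1 (sum 23, leaving 2 seats).
Remainders in descending order: Harke 0.983, Carrow 0.912, Brisco 0.065, Eskel 0.040.
Largest remainders: Harke, Carrow receive the extra seats.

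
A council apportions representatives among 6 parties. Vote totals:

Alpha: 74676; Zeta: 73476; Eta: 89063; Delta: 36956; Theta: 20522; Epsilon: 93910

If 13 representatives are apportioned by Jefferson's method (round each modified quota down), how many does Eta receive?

3

Standard divisor 388603/13 ≈ 29892.538; standard quotas: Alpha 2.498, Zeta 2.458, Eta 2.979, Delta 1.236, Theta 0.687, Epsilon 3.142.
Rounding down gives 2, 2, 2, 1, 0, 3 = 10 seats, so the divisor must be adjusted.
With modified divisor 24000: modified quotas Alpha 3.111, Zeta 3.062, Eta 3.711, Delta 1.540, Theta 0.855, Epsilon 3.913.
Rounding down: Alpha 3, Zeta 3, Eta 3, Delta 1, Theta 0, Epsilon 3 (total 13).
Eta receives 3.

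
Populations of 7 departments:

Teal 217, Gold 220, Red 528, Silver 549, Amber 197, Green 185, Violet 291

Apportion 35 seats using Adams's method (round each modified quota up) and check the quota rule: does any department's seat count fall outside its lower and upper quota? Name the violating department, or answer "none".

none

Standard quotas: Teal 3.473, Gold 3.521, Red 8.450, Silver 8.786, Amber 3.153, Green 2.961, Violet 4.657.
Adams allocation: Teal 4, Gold 4, Red 8, Silver 8, Amber 3, Green 3, Violet 5.
Every allocation lies between the lower and upper quota.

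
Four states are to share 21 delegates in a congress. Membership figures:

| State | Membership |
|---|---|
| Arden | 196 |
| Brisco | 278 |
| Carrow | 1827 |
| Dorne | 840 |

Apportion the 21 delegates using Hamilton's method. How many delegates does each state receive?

Standard divisor: 3141 ÷ 21 ≈ 149.571.
Standard quotas: Arden 1.310, Brisco 1.859, Carrow 12.215, Dorne 5.616.
Lower quotas: Arden 1, Brisco 1, Carrow 12, Dorne 5 (sum 19, leaving 2 seats).
Remainders in descending order: Brisco 0.859, Dorne 0.616, Arden 0.310, Carrow 0.215.
The surplus seats go to Brisco, Dorne.

Arden=1, Brisco=2, Carrow=12, Dorne=6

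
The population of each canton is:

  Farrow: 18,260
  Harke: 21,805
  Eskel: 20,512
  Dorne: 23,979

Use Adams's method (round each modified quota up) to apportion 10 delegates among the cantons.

Farrow=2, Harke=3, Eskel=2, Dorne=3

Standard divisor 84556/10 ≈ 8455.6; standard quotas: Farrow 2.160, Harke 2.579, Eskel 2.426, Dorne 2.836.
Rounding up gives 3, 3, 3, 3 = 12 seats, so the divisor must be adjusted.
With modified divisor 10600: modified quotas Farrow 1.723, Harke 2.057, Eskel 1.935, Dorne 2.262.
Rounding up: Farrow 2, Harke 3, Eskel 2, Dorne 3 (total 10).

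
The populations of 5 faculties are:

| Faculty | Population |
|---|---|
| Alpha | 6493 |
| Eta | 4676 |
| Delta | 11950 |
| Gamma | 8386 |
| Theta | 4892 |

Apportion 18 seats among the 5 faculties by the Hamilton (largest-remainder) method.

Standard divisor: 36397 ÷ 18 ≈ 2022.056.
Standard quotas: Alpha 3.2111, Eta 2.3125, Delta 5.9098, Gamma 4.1473, Theta 2.4193.
Lower quotas: Alpha 3, Eta 2, Delta 5, Gamma 4, Theta 2 (sum 16, leaving 2 seats).
Remainders in descending order: Delta 0.9098, Theta 0.4193, Eta 0.3125, Alpha 0.2111, Gamma 0.1473.
Largest remainders: Delta, Theta receive the extra seats.

Alpha 3, Eta 2, Delta 6, Gamma 4, Theta 3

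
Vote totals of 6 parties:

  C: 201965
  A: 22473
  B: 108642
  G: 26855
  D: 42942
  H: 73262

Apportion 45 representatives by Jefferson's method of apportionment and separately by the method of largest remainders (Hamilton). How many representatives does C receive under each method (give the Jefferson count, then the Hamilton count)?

20 and 19

Jefferson: C 20, A 2, B 10, G 2, D 4, H 7.
Hamilton: C 19, A 2, B 10, G 3, D 4, H 7.
C gets 20 under Jefferson and 19 under Hamilton.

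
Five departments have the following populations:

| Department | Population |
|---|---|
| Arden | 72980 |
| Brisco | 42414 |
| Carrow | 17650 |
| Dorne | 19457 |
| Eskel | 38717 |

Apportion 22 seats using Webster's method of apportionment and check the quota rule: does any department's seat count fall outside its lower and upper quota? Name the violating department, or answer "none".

Standard quotas: Arden 8.396, Brisco 4.880, Carrow 2.031, Dorne 2.239, Eskel 4.454.
Webster allocation: Arden 8, Brisco 5, Carrow 2, Dorne 2, Eskel 5.
Every allocation lies between the lower and upper quota.

none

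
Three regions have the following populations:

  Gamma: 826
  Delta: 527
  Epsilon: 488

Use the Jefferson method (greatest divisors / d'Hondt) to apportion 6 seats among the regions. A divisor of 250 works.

With modified divisor 250: modified quotas Gamma 3.304, Delta 2.108, Epsilon 1.952.
Rounding down: Gamma 3, Delta 2, Epsilon 1 (total 6).

Gamma: 3, Delta: 2, Epsilon: 1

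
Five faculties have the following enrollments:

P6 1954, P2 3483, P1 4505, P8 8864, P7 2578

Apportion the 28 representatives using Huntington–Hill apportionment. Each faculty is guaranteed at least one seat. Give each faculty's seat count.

P6 3, P2 5, P1 6, P8 11, P7 3

With divisor 775: modified quotas P6 2.521, P2 4.494, P1 5.813, P8 11.437, P7 3.326.
Geometric-mean thresholds: P6 √(2·3)=2.449, P2 √(4·5)=4.472, P1 √(5·6)=5.477, P8 √(11·12)=11.489, P7 √(3·4)=3.464.
Each quota rounded against its threshold gives P6 3, P2 5, P1 6, P8 11, P7 3 (total 28).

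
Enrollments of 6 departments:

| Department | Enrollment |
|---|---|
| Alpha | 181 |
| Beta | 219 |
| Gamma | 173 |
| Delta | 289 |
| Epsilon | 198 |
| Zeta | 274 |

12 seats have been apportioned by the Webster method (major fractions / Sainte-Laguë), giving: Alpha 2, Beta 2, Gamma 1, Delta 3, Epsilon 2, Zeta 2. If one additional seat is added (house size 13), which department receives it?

Gamma

Priority for the next seat is population ÷ (current seats + 0.5).
Priorities: Alpha 72.400, Beta 87.600, Gamma 115.333, Delta 82.571, Epsilon 79.200, Zeta 109.600.
Highest priority: Gamma.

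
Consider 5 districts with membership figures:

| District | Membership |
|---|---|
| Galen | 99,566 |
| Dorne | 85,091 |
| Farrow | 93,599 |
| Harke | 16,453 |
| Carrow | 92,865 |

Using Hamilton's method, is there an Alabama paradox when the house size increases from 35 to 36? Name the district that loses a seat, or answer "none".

Harke

At 35 seats: Galen 9, Dorne 8, Farrow 8, Harke 2, Carrow 8.
At 36 seats: Galen 9, Dorne 8, Farrow 9, Harke 1, Carrow 9.
Harke drops from 2 to 1.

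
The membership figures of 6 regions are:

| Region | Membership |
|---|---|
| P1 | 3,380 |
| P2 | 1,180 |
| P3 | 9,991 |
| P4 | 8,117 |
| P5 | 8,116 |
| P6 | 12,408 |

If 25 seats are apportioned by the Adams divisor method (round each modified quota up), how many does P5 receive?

5

Standard divisor 43192/25 ≈ 1727.68; standard quotas: P1 1.956, P2 0.683, P3 5.783, P4 4.698, P5 4.698, P6 7.182.
Rounding up gives 2, 1, 6, 5, 5, 8 = 27 seats, so the divisor must be adjusted.
With modified divisor 2010: modified quotas P1 1.682, P2 0.587, P3 4.971, P4 4.038, P5 4.038, P6 6.173.
Rounding up: P1 2, P2 1, P3 5, P4 5, P5 5, P6 7 (total 25).
P5 receives 5.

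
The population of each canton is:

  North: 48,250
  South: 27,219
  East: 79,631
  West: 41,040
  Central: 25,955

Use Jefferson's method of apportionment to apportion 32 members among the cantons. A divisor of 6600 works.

With modified divisor 6600: modified quotas North 7.311, South 4.124, East 12.065, West 6.218, Central 3.933.
Rounding down: North 7, South 4, East 12, West 6, Central 3 (total 32).

North 7, South 4, East 12, West 6, Central 3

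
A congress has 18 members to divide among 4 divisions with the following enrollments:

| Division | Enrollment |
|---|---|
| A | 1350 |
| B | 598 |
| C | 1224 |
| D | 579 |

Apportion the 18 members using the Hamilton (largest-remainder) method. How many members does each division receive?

Standard divisor: 3751 ÷ 18 ≈ 208.389.
Standard quotas: A 6.478, B 2.870, C 5.874, D 2.778.
Lower quotas: A 6, B 2, C 5, D 2 (sum 15, leaving 3 seats).
Remainders in descending order: C 0.874, B 0.870, D 0.778, A 0.478.
The surplus seats go to C, B, D.

A 6, B 3, C 6, D 3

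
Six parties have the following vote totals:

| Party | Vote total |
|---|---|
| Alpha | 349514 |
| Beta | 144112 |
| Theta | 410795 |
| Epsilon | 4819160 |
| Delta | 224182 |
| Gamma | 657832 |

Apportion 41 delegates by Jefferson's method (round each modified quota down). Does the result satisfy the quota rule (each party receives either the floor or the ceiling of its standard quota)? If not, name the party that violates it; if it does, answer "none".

Standard quotas: Alpha 2.169, Beta 0.894, Theta 2.550, Epsilon 29.912, Delta 1.391, Gamma 4.083.
Jefferson allocation: Alpha 2, Beta 0, Theta 2, Epsilon 32, Delta 1, Gamma 4.
Epsilon has quota 29.912 (lower 29, upper 30) but receives 32 — outside the quota interval.

Epsilon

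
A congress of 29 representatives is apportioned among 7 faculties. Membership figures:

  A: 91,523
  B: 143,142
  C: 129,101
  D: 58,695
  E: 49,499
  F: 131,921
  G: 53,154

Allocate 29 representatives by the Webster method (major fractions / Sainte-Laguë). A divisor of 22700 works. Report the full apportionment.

A: 4; B: 6; C: 6; D: 3; E: 2; F: 6; G: 2

With modified divisor 22700: modified quotas A 4.032, B 6.306, C 5.687, D 2.586, E 2.181, F 5.811, G 2.342.
Rounding to the nearest integer: A 4, B 6, C 6, D 3, E 2, F 6, G 2 (total 29).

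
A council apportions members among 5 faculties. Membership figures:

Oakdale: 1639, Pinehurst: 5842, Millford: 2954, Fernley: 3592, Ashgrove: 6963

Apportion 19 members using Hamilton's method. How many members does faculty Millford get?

3

The standard divisor is 20990/19 ≈ 1104.737.
Standard quotas: Oakdale 1.4836, Pinehurst 5.2881, Millford 2.6739, Fernley 3.2515, Ashgrove 6.3029.
Lower quotas: Oakdale 1, Pinehurst 5, Millford 2, Fernley 3, Ashgrove 6 (sum 17, leaving 2 seats).
Remainders in descending order: Millford 0.6739, Oakdale 0.4836, Ashgrove 0.3029, Pinehurst 0.2881, Fernley 0.2515.
Largest remainders: Millford, Oakdale receive the extra seats.
Millford receives 3.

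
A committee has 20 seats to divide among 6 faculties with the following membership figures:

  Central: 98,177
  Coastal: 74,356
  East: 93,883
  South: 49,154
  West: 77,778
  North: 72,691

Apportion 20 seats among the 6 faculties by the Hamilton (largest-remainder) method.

Central 4, Coastal 3, East 4, South 2, West 4, North 3

Standard divisor: 466039 ÷ 20 ≈ 23301.95.
Standard quotas: Central 4.2133, Coastal 3.1910, East 4.0290, South 2.1094, West 3.3378, North 3.1195.
Lower quotas: Central 4, Coastal 3, East 4, South 2, West 3, North 3 (sum 19, leaving 1 seat).
Remainders in descending order: West 0.3378, Central 0.2133, Coastal 0.1910, North 0.1195, South 0.1094, East 0.0290.
Largest remainder: West receives the extra seat.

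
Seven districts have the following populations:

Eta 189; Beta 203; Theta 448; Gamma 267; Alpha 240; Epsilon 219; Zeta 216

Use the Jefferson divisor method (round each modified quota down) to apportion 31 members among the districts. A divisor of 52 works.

Eta: 3, Beta: 3, Theta: 8, Gamma: 5, Alpha: 4, Epsilon: 4, Zeta: 4

With modified divisor 52: modified quotas Eta 3.635, Beta 3.904, Theta 8.615, Gamma 5.135, Alpha 4.615, Epsilon 4.212, Zeta 4.154.
Rounding down: Eta 3, Beta 3, Theta 8, Gamma 5, Alpha 4, Epsilon 4, Zeta 4 (total 31).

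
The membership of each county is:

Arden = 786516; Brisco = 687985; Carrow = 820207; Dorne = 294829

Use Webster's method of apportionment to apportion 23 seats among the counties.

Arden=7, Brisco=6, Carrow=7, Dorne=3

Standard divisor 2589537/23 ≈ 112588.565; standard quotas: Arden 6.986, Brisco 6.111, Carrow 7.285, Dorne 2.619.
Rounding to the nearest integer gives Arden 7, Brisco 6, Carrow 7, Dorne 3 — total 23, matching the house size, so no adjustment is needed.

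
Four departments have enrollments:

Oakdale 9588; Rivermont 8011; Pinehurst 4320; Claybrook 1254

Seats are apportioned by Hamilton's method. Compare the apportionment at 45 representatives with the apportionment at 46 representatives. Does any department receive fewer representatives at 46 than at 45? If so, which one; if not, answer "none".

At 45 seats: Oakdale 19, Rivermont 16, Pinehurst 8, Claybrook 2.
At 46 seats: Oakdale 19, Rivermont 16, Pinehurst 9, Claybrook 2.
No department's allocation decreased.

none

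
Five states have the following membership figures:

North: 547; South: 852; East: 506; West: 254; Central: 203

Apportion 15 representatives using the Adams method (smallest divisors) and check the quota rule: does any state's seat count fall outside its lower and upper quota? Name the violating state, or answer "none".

none

Standard quotas: North 3.474, South 5.411, East 3.213, West 1.613, Central 1.289.
Adams allocation: North 3, South 5, East 3, West 2, Central 2.
Every allocation lies between the lower and upper quota.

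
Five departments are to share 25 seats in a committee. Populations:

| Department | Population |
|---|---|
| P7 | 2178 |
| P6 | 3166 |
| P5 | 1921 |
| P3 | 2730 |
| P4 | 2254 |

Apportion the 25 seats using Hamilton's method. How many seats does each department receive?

The standard divisor is 12249/25 ≈ 489.96.
Standard quotas: P7 4.445, P6 6.462, P5 3.921, P3 5.572, P4 4.600.
Lower quotas: P7 4, P6 6, P5 3, P3 5, P4 4 (sum 22, leaving 3 seats).
Remainders in descending order: P5 0.921, P4 0.600, P3 0.572, P6 0.462, P7 0.445.
The surplus seats go to P5, P4, P3.

P7 4, P6 6, P5 4, P3 6, P4 5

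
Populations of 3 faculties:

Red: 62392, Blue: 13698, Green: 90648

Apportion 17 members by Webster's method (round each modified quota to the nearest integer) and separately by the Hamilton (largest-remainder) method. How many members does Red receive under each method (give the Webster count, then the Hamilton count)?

Webster: Red 7, Blue 1, Green 9.
Hamilton: Red 6, Blue 2, Green 9.
Red gets 7 under Webster and 6 under Hamilton.

7 and 6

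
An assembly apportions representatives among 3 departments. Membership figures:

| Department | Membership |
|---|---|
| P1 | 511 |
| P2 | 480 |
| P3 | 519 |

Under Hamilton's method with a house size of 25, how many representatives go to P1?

The standard divisor is 1510/25 ≈ 60.4.
Standard quotas: P1 8.460, P2 7.947, P3 8.593.
Lower quotas: P1 8, P2 7, P3 8 (sum 23, leaving 2 seats).
Remainders in descending order: P2 0.947, P3 0.593, P1 0.460.
The surplus seats go to P2, P3.
P1 receives 8.

8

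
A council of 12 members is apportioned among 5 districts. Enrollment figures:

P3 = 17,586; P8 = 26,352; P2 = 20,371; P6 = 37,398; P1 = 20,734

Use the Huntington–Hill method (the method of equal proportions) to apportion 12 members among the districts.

P3=2, P8=2, P2=2, P6=4, P1=2

With divisor 10777: modified quotas P3 1.632, P8 2.445, P2 1.890, P6 3.470, P1 1.924.
Geometric-mean thresholds: P3 √(1·2)=1.414, P8 √(2·3)=2.449, P2 √(1·2)=1.414, P6 √(3·4)=3.464, P1 √(1·2)=1.414.
Each quota rounded against its threshold gives P3 2, P8 2, P2 2, P6 4, P1 2 (total 12).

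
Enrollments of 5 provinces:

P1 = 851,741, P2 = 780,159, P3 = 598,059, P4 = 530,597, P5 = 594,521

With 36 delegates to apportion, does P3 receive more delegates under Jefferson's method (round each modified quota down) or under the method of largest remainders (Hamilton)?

Jefferson: P1 9, P2 9, P3 6, P4 6, P5 6.
Hamilton: P1 9, P2 8, P3 7, P4 6, P5 6.
P3 gets 6 under Jefferson and 7 under Hamilton.

Hamilton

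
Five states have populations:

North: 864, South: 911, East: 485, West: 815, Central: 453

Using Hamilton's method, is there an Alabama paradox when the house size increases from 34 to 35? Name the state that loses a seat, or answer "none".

At 34 seats: North 8, South 9, East 5, West 8, Central 4.
At 35 seats: North 9, South 9, East 5, West 8, Central 4.
No state's allocation decreased.

none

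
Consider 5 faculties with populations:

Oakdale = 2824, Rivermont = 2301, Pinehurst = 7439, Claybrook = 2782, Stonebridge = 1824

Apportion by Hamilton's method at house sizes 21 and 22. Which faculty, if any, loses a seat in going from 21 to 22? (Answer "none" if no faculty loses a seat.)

At 21 seats: Oakdale 4, Rivermont 3, Pinehurst 9, Claybrook 3, Stonebridge 2.
At 22 seats: Oakdale 4, Rivermont 3, Pinehurst 9, Claybrook 4, Stonebridge 2.
No faculty's allocation decreased.

none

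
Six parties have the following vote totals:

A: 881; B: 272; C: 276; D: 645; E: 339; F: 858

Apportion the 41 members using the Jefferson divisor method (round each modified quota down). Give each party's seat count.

A: 12, B: 3, C: 3, D: 8, E: 4, F: 11

Standard divisor 3271/41 ≈ 79.78; standard quotas: A 11.043, B 3.409, C 3.459, D 8.085, E 4.249, F 10.755.
Rounding down gives 11, 3, 3, 8, 4, 10 = 39 seats, so the divisor must be adjusted.
With modified divisor 73: modified quotas A 12.068, B 3.726, C 3.781, D 8.836, E 4.644, F 11.753.
Rounding down: A 12, B 3, C 3, D 8, E 4, F 11 (total 41).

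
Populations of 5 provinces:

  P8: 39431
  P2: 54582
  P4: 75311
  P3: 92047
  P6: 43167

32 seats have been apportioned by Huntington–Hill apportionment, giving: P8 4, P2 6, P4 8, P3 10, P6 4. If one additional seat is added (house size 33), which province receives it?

Priority for the next seat is population ÷ (√(s·(s+1))).
Priorities: P8 8817.040, P2 8422.185, P4 8875.486, P3 8776.337, P6 9652.435.
Highest priority: P6.

P6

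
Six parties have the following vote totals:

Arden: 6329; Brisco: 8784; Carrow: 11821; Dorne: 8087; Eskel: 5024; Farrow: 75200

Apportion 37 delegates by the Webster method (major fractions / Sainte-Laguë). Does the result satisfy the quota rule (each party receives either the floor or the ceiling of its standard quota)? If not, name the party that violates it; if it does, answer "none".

Farrow

Standard quotas: Arden 2.032, Brisco 2.820, Carrow 3.795, Dorne 2.596, Eskel 1.613, Farrow 24.143.
Webster allocation: Arden 2, Brisco 3, Carrow 4, Dorne 3, Eskel 2, Farrow 23.
Farrow has quota 24.143 (lower 24, upper 25) but receives 23 — outside the quota interval.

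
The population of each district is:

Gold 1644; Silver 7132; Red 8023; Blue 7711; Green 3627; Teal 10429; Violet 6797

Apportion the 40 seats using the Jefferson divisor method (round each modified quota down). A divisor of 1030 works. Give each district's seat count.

Gold 1; Silver 6; Red 7; Blue 7; Green 3; Teal 10; Violet 6

With modified divisor 1030: modified quotas Gold 1.596, Silver 6.924, Red 7.789, Blue 7.486, Green 3.521, Teal 10.125, Violet 6.599.
Rounding down: Gold 1, Silver 6, Red 7, Blue 7, Green 3, Teal 10, Violet 6 (total 40).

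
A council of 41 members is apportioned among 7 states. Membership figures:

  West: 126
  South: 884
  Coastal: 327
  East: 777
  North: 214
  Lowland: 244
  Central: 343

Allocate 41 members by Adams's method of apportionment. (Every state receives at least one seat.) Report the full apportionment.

West 2, South 12, Coastal 5, East 10, North 3, Lowland 4, Central 5

Standard divisor 2915/41 ≈ 71.098; standard quotas: West 1.772, South 12.434, Coastal 4.599, East 10.929, North 3.010, Lowland 3.432, Central 4.824.
Rounding up gives 2, 13, 5, 11, 4, 4, 5 = 44 seats, so the divisor must be adjusted.
With modified divisor 80: modified quotas West 1.575, South 11.050, Coastal 4.088, East 9.713, North 2.675, Lowland 3.050, Central 4.287.
Rounding up: West 2, South 12, Coastal 5, East 10, North 3, Lowland 4, Central 5 (total 41).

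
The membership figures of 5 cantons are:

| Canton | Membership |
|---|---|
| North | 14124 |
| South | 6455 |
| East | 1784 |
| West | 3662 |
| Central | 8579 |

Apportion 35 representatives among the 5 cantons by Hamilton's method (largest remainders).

Total 34604; standard divisor 34604/35 ≈ 988.686.
Standard quotas: North 14.2856, South 6.5289, East 1.8044, West 3.7039, Central 8.6772.
Lower quotas: North 14, South 6, East 1, West 3, Central 8 (sum 32, leaving 3 seats).
Remainders in descending order: East 0.8044, West 0.7039, Central 0.6772, South 0.5289, North 0.2856.
The surplus seats go to East, West, Central.

North=14; South=6; East=2; West=4; Central=9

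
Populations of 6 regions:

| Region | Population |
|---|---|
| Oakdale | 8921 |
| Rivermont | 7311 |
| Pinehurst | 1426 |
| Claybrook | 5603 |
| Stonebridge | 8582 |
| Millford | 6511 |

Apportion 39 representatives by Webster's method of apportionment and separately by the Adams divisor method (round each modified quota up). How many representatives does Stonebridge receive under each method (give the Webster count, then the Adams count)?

9 and 8

Webster: Oakdale 9, Rivermont 7, Pinehurst 1, Claybrook 6, Stonebridge 9, Millford 7.
Adams: Oakdale 9, Rivermont 7, Pinehurst 2, Claybrook 6, Stonebridge 8, Millford 7.
Stonebridge gets 9 under Webster and 8 under Adams.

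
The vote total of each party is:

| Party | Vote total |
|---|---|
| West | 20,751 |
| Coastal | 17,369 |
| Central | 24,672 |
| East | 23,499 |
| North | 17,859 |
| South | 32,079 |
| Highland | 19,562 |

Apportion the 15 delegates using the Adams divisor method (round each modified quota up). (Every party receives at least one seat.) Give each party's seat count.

West=2, Coastal=2, Central=2, East=2, North=2, South=3, Highland=2

Standard divisor 155791/15 ≈ 10386.067; standard quotas: West 1.998, Coastal 1.672, Central 2.375, East 2.263, North 1.720, South 3.089, Highland 1.883.
Rounding up gives 2, 2, 3, 3, 2, 4, 2 = 18 seats, so the divisor must be adjusted.
With modified divisor 14200: modified quotas West 1.461, Coastal 1.223, Central 1.737, East 1.655, North 1.258, South 2.259, Highland 1.378.
Rounding up: West 2, Coastal 2, Central 2, East 2, North 2, South 3, Highland 2 (total 15).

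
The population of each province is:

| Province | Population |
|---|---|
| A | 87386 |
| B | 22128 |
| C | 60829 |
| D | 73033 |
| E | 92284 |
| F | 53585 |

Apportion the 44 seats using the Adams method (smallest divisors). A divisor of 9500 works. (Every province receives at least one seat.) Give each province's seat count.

A: 10, B: 3, C: 7, D: 8, E: 10, F: 6

With modified divisor 9500: modified quotas A 9.199, B 2.329, C 6.403, D 7.688, E 9.714, F 5.641.
Rounding up: A 10, B 3, C 7, D 8, E 10, F 6 (total 44).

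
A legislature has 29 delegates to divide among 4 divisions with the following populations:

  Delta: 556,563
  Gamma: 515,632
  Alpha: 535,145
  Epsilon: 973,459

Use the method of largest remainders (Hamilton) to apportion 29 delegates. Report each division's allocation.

Delta 6, Gamma 6, Alpha 6, Epsilon 11

Standard divisor: 2580799 ÷ 29 ≈ 88993.069.
Standard quotas: Delta 6.2540, Gamma 5.7941, Alpha 6.0133, Epsilon 10.9386.
Lower quotas: Delta 6, Gamma 5, Alpha 6, Epsilon 10 (sum 27, leaving 2 seats).
Remainders in descending order: Epsilon 0.9386, Gamma 0.7941, Delta 0.2540, Alpha 0.0133.
The surplus seats go to Epsilon, Gamma.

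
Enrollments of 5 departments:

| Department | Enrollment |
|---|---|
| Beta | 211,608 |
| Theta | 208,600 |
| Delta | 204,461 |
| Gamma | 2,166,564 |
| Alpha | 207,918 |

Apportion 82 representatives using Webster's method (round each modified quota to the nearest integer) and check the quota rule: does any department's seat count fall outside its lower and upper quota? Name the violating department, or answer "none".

Gamma

Standard quotas: Beta 5.786, Theta 5.703, Delta 5.590, Gamma 59.236, Alpha 5.685.
Webster allocation: Beta 6, Theta 6, Delta 6, Gamma 58, Alpha 6.
Gamma has quota 59.236 (lower 59, upper 60) but receives 58 — outside the quota interval.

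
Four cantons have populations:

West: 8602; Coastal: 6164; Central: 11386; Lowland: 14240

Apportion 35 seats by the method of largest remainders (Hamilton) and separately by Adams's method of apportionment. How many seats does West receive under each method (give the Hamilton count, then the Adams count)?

Hamilton: West 8, Coastal 5, Central 10, Lowland 12.
Adams: West 7, Coastal 6, Central 10, Lowland 12.
West gets 8 under Hamilton and 7 under Adams.

8 and 7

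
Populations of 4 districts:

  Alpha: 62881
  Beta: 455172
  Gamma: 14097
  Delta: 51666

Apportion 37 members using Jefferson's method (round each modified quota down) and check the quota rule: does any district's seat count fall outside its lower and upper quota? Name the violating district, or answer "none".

Beta

Standard quotas: Alpha 3.985, Beta 28.847, Gamma 0.893, Delta 3.274.
Jefferson allocation: Alpha 4, Beta 30, Gamma 0, Delta 3.
Beta has quota 28.847 (lower 28, upper 29) but receives 30 — outside the quota interval.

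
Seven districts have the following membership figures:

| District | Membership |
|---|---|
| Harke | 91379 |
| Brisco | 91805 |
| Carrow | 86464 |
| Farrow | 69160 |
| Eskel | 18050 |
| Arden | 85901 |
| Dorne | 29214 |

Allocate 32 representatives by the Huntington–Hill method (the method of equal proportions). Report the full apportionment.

With divisor 14815: modified quotas Harke 6.168, Brisco 6.197, Carrow 5.836, Farrow 4.668, Eskel 1.218, Arden 5.798, Dorne 1.972.
Geometric-mean thresholds: Harke √(6·7)=6.481, Brisco √(6·7)=6.481, Carrow √(5·6)=5.477, Farrow √(4·5)=4.472, Eskel √(1·2)=1.414, Arden √(5·6)=5.477, Dorne √(1·2)=1.414.
Each quota rounded against its threshold gives Harke 6, Brisco 6, Carrow 6, Farrow 5, Eskel 1, Arden 6, Dorne 2 (total 32).

Harke=6, Brisco=6, Carrow=6, Farrow=5, Eskel=1, Arden=6, Dorne=2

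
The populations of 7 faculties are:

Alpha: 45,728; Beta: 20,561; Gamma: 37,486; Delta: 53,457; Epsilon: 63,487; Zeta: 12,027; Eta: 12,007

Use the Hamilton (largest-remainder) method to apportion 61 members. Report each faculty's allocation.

Alpha=12; Beta=5; Gamma=9; Delta=13; Epsilon=16; Zeta=3; Eta=3

Standard divisor: 244753 ÷ 61 ≈ 4012.344.
Standard quotas: Alpha 11.3968, Beta 5.1244, Gamma 9.3427, Delta 13.3231, Epsilon 15.8229, Zeta 2.9975, Eta 2.9925.
Lower quotas: Alpha 11, Beta 5, Gamma 9, Delta 13, Epsilon 15, Zeta 2, Eta 2 (sum 57, leaving 4 seats).
Remainders in descending order: Zeta 0.9975, Eta 0.9925, Epsilon 0.8229, Alpha 0.3968, Gamma 0.3427, Delta 0.3231, Beta 0.1244.
The surplus seats go to Zeta, Eta, Epsilon, Alpha.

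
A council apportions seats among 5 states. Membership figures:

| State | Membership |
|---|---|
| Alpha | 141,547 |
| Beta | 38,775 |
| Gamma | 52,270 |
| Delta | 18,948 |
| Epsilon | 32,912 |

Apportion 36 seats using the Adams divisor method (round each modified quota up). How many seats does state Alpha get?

Standard divisor 284452/36 ≈ 7901.444; standard quotas: Alpha 17.914, Beta 4.907, Gamma 6.615, Delta 2.398, Epsilon 4.165.
Rounding up gives 18, 5, 7, 3, 5 = 38 seats, so the divisor must be adjusted.
With modified divisor 8500: modified quotas Alpha 16.653, Beta 4.562, Gamma 6.149, Delta 2.229, Epsilon 3.872.
Rounding up: Alpha 17, Beta 5, Gamma 7, Delta 3, Epsilon 4 (total 36).
Alpha receives 17.

17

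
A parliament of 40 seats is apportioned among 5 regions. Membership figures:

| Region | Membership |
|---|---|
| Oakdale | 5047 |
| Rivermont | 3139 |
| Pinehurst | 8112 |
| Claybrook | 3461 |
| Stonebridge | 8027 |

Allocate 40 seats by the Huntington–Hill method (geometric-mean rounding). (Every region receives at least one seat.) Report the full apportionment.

Oakdale 7; Rivermont 5; Pinehurst 12; Claybrook 5; Stonebridge 11

With divisor 700: modified quotas Oakdale 7.210, Rivermont 4.484, Pinehurst 11.589, Claybrook 4.944, Stonebridge 11.467.
Geometric-mean thresholds: Oakdale √(7·8)=7.483, Rivermont √(4·5)=4.472, Pinehurst √(11·12)=11.489, Claybrook √(4·5)=4.472, Stonebridge √(11·12)=11.489.
Each quota rounded against its threshold gives Oakdale 7, Rivermont 5, Pinehurst 12, Claybrook 5, Stonebridge 11 (total 40).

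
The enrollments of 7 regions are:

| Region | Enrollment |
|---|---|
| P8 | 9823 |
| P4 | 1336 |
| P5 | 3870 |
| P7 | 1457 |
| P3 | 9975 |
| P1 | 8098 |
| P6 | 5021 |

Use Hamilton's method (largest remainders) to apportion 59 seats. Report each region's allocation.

P8: 15, P4: 2, P5: 6, P7: 2, P3: 15, P1: 12, P6: 7

Total 39580; standard divisor 39580/59 ≈ 670.847.
Standard quotas: P8 14.6427, P4 1.9915, P5 5.7688, P7 2.1719, P3 14.8693, P1 12.0713, P6 7.4846.
Lower quotas: P8 14, P4 1, P5 5, P7 2, P3 14, P1 12, P6 7 (sum 55, leaving 4 seats).
Remainders in descending order: P4 0.9915, P3 0.8693, P5 0.7688, P8 0.6427, P6 0.4846, P7 0.1719, P1 0.0713.
Largest remainders: P4, P3, P5, P8 receive the extra seats.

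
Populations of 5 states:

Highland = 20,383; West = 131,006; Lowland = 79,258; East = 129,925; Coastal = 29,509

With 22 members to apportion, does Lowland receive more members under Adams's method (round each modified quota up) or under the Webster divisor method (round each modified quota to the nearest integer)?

Adams: Highland 2, West 7, Lowland 4, East 7, Coastal 2.
Webster: Highland 1, West 7, Lowland 5, East 7, Coastal 2.
Lowland gets 4 under Adams and 5 under Webster.

Webster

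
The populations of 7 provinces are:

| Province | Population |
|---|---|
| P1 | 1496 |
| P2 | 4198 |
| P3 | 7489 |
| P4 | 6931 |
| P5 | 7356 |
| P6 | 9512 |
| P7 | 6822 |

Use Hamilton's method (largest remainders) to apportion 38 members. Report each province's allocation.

Total 43804; standard divisor 43804/38 ≈ 1152.737.
Standard quotas: P1 1.2978, P2 3.6418, P3 6.4967, P4 6.0126, P5 6.3813, P6 8.2517, P7 5.9181.
Lower quotas: P1 1, P2 3, P3 6, P4 6, P5 6, P6 8, P7 5 (sum 35, leaving 3 seats).
Remainders in descending order: P7 0.9181, P2 0.6418, P3 0.4967, P5 0.3813, P1 0.2978, P6 0.2517, P4 0.0126.
The surplus seats go to P7, P2, P3.

P1=1, P2=4, P3=7, P4=6, P5=6, P6=8, P7=6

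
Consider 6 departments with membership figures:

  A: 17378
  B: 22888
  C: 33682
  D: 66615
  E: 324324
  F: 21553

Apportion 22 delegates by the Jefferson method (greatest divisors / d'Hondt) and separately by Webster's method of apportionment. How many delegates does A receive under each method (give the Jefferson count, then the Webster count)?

0 and 1

Jefferson: A 0, B 1, C 1, D 3, E 16, F 1.
Webster: A 1, B 1, C 2, D 3, E 14, F 1.
A gets 0 under Jefferson and 1 under Webster.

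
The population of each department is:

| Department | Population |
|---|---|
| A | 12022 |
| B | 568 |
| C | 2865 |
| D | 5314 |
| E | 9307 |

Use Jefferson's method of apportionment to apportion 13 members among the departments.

A: 6, B: 0, C: 1, D: 2, E: 4

Standard divisor 30076/13 ≈ 2313.538; standard quotas: A 5.196, B 0.246, C 1.238, D 2.297, E 4.023.
Rounding down gives 5, 0, 1, 2, 4 = 12 seats, so the divisor must be adjusted.
With modified divisor 1900: modified quotas A 6.327, B 0.299, C 1.508, D 2.797, E 4.898.
Rounding down: A 6, B 0, C 1, D 2, E 4 (total 13).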